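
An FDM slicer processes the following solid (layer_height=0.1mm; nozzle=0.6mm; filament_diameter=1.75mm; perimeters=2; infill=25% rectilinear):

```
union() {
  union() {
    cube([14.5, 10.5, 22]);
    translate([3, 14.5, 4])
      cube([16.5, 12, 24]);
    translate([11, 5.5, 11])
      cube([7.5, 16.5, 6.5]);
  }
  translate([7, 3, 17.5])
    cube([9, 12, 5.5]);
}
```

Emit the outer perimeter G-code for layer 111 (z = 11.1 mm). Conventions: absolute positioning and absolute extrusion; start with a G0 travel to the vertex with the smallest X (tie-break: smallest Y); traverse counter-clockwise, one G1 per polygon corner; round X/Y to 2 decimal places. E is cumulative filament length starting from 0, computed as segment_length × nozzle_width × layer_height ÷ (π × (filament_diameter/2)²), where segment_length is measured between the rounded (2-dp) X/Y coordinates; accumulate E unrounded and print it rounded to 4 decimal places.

At z = 11.1 mm: the 14.5×10.5 cube contributes its full rectangle; the 16.5×12 cube at (3, 14.5) contributes its full rectangle; the cube at (11, 5.5) is present — its section is the full 7.5×16.5 rectangle; Combining (union): the regions partially overlap (shared area 73.75 mm²), so overlapping operands fuse into one piece — 1 connected region; the cube at (7, 3) does not reach this height (z outside [17.5, 23]); Combining (union): only the result so far is present, so the union is just that shape — 1 connected region. The outline is a single polygon with 12 vertices. Extrusion per mm of travel: 0.6 × 0.1 / (π × 0.875²) = 0.024945. Accumulating E over each segment gives final E = 2.6941.

G0 X0.00 Y0.00 Z11.10
G1 X14.50 Y0.00 E0.3617
G1 X14.50 Y5.50 E0.4989
G1 X18.50 Y5.50 E0.5987
G1 X18.50 Y14.50 E0.8232
G1 X19.50 Y14.50 E0.8481
G1 X19.50 Y26.50 E1.1475
G1 X3.00 Y26.50 E1.5591
G1 X3.00 Y14.50 E1.8584
G1 X11.00 Y14.50 E2.0580
G1 X11.00 Y10.50 E2.1578
G1 X0.00 Y10.50 E2.4321
G1 X0.00 Y0.00 E2.6941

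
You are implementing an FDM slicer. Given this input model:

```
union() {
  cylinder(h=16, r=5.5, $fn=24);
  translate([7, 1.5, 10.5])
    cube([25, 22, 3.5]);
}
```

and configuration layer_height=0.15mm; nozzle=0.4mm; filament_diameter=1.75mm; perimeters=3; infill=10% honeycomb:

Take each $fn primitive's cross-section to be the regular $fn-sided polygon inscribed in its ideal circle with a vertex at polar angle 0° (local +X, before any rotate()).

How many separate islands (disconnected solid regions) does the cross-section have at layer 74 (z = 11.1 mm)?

At z = 11.1 mm: the cylinder: section is a regular 24-gon, circumradius r=5.5; the cube at (7, 1.5) (footprint 25×22) is included at this height; Merging all regions: the 2 present regions are separate (no shared area or edge), so areas and boundary lengths simply add and each stays a separate island — 2 connected regions. Overall, the cross-section has 2 separate islands. Island count = 2.

2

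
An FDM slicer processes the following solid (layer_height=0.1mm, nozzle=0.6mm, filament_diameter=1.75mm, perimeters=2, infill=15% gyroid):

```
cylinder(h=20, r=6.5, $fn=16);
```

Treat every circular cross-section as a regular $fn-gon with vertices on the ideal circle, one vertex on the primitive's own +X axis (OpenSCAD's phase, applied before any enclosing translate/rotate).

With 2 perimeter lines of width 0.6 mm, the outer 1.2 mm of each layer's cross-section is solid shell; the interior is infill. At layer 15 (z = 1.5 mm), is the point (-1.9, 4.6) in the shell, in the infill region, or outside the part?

infill

At z = 1.5 mm: the cylinder: section is a regular 16-gon, circumradius r=6.5. Overall, the cross-section is a single solid region. The nearest boundary edge runs (0.00, 6.50)→(-2.49, 6.01); distance from the point to it = 1.49 mm. The point is inside the cross-section and 1.49 mm from the nearest boundary — more than the 1.2 mm shell width (2 × 0.6), so it's in the infill interior.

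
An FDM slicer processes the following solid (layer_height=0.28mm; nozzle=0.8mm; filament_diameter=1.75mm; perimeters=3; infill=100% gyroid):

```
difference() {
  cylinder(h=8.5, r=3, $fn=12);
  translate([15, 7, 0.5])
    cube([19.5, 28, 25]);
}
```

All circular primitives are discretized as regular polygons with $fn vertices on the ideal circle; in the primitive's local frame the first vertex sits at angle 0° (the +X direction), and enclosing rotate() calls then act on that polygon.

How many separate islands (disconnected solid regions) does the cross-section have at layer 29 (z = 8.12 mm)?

At z = 8.12 mm: the cylinder: section is a regular 12-gon, circumradius r=3; the cube at (15, 7) is present — its section is the full 19.5×28 rectangle; After the difference (first − rest): starting from the r=3 cylinder, the 19.5×28 cube at (15, 7) misses the remaining region (no effect) — 1 connected region. Overall, the cross-section is a single solid region. Island count = 1.

1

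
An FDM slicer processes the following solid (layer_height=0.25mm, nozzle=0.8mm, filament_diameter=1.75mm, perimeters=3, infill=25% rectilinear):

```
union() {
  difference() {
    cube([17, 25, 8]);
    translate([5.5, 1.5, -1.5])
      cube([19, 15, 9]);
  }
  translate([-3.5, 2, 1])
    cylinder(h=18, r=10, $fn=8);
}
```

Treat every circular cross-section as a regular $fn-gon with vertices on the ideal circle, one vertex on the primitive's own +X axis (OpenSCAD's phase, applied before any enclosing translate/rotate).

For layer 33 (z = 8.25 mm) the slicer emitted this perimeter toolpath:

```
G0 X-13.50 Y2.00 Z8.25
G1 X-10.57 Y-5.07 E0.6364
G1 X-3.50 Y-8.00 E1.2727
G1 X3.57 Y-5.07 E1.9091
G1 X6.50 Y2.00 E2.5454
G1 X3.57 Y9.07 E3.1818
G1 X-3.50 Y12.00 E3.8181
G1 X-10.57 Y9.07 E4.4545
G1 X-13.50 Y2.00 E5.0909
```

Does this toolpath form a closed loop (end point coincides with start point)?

yes

Start point (G0): (-13.50, 2.00). End point (last G1): the path returns to the start — closed.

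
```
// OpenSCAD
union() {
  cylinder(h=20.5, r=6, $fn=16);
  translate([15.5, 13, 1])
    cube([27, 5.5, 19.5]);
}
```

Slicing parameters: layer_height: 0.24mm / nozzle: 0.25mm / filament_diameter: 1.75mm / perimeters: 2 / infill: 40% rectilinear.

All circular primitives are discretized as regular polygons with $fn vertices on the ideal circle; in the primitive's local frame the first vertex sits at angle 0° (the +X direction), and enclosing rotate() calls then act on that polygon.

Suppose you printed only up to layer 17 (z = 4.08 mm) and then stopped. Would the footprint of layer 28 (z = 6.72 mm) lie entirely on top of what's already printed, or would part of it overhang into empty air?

entirely on top

Compare the two slices. At z = 4.08: the cylinder: section is a regular 16-gon, circumradius r=6 (area = (16/2)·6.000²·sin(360°/16) = 110.21 mm²); the cube at (15.5, 13) is present — its section is the full 27×5.5 rectangle (area 148.50 mm²); Merging all regions: the 2 present regions are separate (no shared area or edge), so areas and boundary lengths simply add and each stays a separate island — area = 258.71 mm². At z = 6.72: the cylinder: section is a regular 16-gon, circumradius r=6 (area = (16/2)·6.000²·sin(360°/16) = 110.21 mm²); the cube at (15.5, 13) (footprint 27×5.5) is included at this height (area 148.50 mm²); Merging all regions: the 2 present regions are separate (no shared area or edge), so areas and boundary lengths simply add and each stays a separate island — area = 258.71 mm². Checking containment: the cross-section at z = 6.72 is a subset of the cross-section at z = 4.08.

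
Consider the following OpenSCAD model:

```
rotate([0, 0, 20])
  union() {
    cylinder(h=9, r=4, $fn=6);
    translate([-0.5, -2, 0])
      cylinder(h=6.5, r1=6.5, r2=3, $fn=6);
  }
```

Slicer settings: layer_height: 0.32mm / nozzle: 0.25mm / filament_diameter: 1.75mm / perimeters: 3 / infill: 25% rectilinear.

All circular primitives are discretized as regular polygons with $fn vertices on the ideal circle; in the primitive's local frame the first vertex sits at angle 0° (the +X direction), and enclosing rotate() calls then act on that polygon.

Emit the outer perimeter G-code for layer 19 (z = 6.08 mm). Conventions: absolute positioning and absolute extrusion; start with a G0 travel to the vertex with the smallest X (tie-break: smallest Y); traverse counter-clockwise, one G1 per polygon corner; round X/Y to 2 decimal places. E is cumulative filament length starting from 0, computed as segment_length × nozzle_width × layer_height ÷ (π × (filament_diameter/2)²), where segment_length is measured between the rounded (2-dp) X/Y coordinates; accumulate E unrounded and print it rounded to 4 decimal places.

At z = 6.08 mm: the r=4 cylinder gives a regular 6-gon of circumradius 4 (constant along its height); the cone at (-0.5, -2) (r1=6.5→r2=3) has section circumradius 3.226 here — a regular 6-gon; Merging all regions: the regions partially overlap (shared area 20.10 mm²), so overlapping operands fuse into one piece — 1 connected region; (rotated 20° about Z; rotation is an isometry so areas/perimeters/island counts are preserved). The outline is a single polygon with 10 vertices. Extrusion per mm of travel: 0.25 × 0.32 / (π × 0.875²) = 0.033260. Accumulating E over each segment gives final E = 0.8788.

G0 X-3.76 Y-1.37 Z6.08
G1 X-2.66 Y-2.29 E0.0477
G1 X-2.82 Y-3.15 E0.0768
G1 X-0.35 Y-5.23 E0.1842
G1 X2.69 Y-4.12 E0.2918
G1 X2.95 Y-2.61 E0.3428
G1 X3.06 Y-2.57 E0.3467
G1 X3.76 Y1.37 E0.4798
G1 X0.69 Y3.94 E0.6129
G1 X-3.06 Y2.57 E0.7457
G1 X-3.76 Y-1.37 E0.8788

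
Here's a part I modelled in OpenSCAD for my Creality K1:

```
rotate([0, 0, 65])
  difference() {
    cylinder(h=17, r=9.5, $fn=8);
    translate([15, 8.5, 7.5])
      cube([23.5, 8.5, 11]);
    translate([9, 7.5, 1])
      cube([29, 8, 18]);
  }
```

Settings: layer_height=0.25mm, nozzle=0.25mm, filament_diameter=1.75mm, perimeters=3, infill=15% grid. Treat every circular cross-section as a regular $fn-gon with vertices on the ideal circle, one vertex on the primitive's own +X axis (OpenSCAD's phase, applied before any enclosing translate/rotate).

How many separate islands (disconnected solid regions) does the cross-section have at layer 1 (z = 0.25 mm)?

At z = 0.25 mm: the r=9.5 cylinder contributes a regular 8-gon of circumradius 9.5; the cube at (15, 8.5) is not intersected at this z (z outside [7.5, 18.5]); the cube at (9, 7.5) does not reach this height (z outside [1, 19]); After the difference (first − rest): none of the subtracted shapes is present at this height, so the r=9.5 cylinder is unchanged — 1 connected region; (rotated 65° about Z; rotation is an isometry so areas/perimeters/island counts are preserved). Overall, the cross-section is a single solid region. Island count = 1.

1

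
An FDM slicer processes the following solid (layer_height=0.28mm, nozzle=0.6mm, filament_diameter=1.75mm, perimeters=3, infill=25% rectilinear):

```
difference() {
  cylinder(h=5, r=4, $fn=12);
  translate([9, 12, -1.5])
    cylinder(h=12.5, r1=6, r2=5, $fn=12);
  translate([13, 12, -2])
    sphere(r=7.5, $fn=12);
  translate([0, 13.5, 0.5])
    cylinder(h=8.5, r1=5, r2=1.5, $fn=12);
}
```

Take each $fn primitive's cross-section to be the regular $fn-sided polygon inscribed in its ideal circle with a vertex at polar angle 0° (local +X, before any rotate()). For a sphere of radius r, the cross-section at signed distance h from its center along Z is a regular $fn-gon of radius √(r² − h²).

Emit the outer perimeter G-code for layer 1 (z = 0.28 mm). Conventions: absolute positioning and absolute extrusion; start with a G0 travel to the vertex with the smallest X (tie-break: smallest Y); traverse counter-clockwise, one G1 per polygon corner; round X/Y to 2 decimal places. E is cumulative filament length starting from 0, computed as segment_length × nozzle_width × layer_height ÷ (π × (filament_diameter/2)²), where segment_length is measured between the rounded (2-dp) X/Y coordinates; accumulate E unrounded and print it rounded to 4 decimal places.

G0 X-4.00 Y0.00 Z0.28
G1 X-3.46 Y-2.00 E0.1447
G1 X-2.00 Y-3.46 E0.2889
G1 X0.00 Y-4.00 E0.4336
G1 X2.00 Y-3.46 E0.5783
G1 X3.46 Y-2.00 E0.7225
G1 X4.00 Y0.00 E0.8672
G1 X3.46 Y2.00 E1.0119
G1 X2.00 Y3.46 E1.1561
G1 X0.00 Y4.00 E1.3008
G1 X-2.00 Y3.46 E1.4455
G1 X-3.46 Y2.00 E1.5897
G1 X-4.00 Y0.00 E1.7344

At z = 0.28 mm: the r=4 cylinder gives a regular 12-gon of circumradius 4 (constant along its height); the cone at (9, 12) contributes a regular 12-gon of circumradius 5.858 (interpolated between r1=6 and r2=5 at t=0.142); the r=7.5 sphere at (13, 12) slices to a regular 12-gon of circumradius 7.145 (√(r²−h²) with h=2.28 from center); the cone at (0, 13.5) does not reach this height (z outside [0.5, 9]); Subtracting the remaining from the first: starting from the r=4 cylinder, the cone at (9, 12) misses the remaining region (no effect); the r=7.5 sphere at (13, 12) misses the remaining region (no effect) — 1 connected region. The outline is a single polygon with 12 vertices. Extrusion per mm of travel: 0.6 × 0.28 / (π × 0.875²) = 0.069846. Accumulating E over each segment gives final E = 1.7344.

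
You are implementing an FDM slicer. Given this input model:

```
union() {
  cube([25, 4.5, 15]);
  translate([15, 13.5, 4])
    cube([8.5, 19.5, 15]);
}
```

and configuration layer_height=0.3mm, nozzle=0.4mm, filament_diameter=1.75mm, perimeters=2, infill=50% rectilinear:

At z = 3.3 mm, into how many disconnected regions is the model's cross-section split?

At z = 3.3 mm: the 25×4.5 cube contributes its full rectangle; the cube at (15, 13.5) does not reach this height (z outside [4, 19]); Taking the union: only the 25×4.5 cube is present, so the union is just that shape — 1 connected region. The result has 1 disconnected region.

1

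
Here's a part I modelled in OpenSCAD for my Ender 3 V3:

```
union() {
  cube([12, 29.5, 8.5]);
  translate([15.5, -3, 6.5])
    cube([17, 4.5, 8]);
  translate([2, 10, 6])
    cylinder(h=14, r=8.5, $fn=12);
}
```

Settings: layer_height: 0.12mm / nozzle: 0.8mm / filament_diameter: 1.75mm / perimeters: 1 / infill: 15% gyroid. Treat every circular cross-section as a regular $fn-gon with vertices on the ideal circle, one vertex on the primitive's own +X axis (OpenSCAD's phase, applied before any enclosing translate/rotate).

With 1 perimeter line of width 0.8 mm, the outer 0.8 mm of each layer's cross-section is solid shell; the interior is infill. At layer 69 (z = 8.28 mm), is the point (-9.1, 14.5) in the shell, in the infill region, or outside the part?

outside

At z = 8.28 mm: the 12×29.5 cube contributes its full rectangle; the cube at (15.5, -3) (footprint 17×4.5) is included at this height; the r=8.5 cylinder at (2, 10) gives a regular 12-gon of circumradius 8.5 (constant along its height); Combining (union): the regions partially overlap (shared area 141.30 mm²), so overlapping operands fuse into one piece — 2 connected regions. Overall, the cross-section has 2 separate islands. The nearest boundary edge runs (-6.50, 10.00)→(-5.36, 14.25); distance from the point to it = 3.68 mm. The point is not inside any of the regions above, so it lies outside the cross-section (3.68 mm from the nearest boundary).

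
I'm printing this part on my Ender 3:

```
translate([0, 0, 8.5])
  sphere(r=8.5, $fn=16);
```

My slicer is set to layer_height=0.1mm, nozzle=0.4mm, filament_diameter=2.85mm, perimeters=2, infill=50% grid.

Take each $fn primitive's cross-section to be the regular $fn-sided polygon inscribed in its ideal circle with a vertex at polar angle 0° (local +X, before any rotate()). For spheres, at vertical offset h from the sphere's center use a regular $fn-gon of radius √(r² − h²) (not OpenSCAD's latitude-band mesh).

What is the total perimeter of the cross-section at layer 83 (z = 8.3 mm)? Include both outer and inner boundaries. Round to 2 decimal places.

At z = 8.3 mm: the r=8.5 sphere contributes a regular 16-gon of circumradius √(8.5²−0.2²) = 8.498 (perimeter = 2·16·8.498·sin(180°/16) = 53.05 mm). Overall, the cross-section is a single solid region. Total boundary length (outer) = 53.05 mm.

53.05 mm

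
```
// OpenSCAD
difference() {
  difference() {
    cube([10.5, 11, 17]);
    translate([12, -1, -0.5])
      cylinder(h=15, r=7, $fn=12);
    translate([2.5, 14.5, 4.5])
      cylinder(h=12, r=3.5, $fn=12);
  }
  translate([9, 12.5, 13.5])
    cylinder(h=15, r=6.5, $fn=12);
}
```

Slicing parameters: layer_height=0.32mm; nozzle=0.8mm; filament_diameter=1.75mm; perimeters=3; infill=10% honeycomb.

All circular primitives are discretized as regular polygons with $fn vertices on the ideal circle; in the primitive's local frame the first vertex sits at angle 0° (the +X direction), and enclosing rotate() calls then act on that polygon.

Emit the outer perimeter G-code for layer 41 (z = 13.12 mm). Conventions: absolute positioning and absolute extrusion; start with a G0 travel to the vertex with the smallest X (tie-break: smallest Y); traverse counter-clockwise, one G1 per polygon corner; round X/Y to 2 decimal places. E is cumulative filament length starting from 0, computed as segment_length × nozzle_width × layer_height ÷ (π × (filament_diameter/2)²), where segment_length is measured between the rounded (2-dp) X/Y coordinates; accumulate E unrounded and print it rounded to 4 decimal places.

G0 X0.00 Y0.00 Z13.12
G1 X5.27 Y0.00 E0.5609
G1 X5.94 Y2.50 E0.8364
G1 X8.50 Y5.06 E1.2217
G1 X10.50 Y5.60 E1.4422
G1 X10.50 Y11.00 E2.0169
G1 X0.00 Y11.00 E3.1345
G1 X0.00 Y0.00 E4.3052

At z = 13.12 mm: the cube is present — its section is the full 10.5×11 rectangle; the r=7 cylinder at (12, -1) contributes a regular 12-gon of circumradius 7; the r=3.5 cylinder at (2.5, 14.5) gives a regular 12-gon of circumradius 3.5 (constant along its height); After the difference (first − rest): starting from the 10.5×11 cube, the r=7 cylinder at (12, -1) partially overlaps it — only the 21.19 mm² overlap (of its 147.00 mm²) is removed, clipping the outline; the r=3.5 cylinder at (2.5, 14.5) misses the remaining region (no effect) — 1 connected region; the cylinder at (9, 12.5) does not reach this height (z outside [13.5, 28.5]); Subtracting the remaining from the first: none of the subtracted shapes is present at this height, so the result so far is unchanged — 1 connected region. The outline is a single polygon with 7 vertices. Extrusion per mm of travel: 0.8 × 0.32 / (π × 0.875²) = 0.106432. Accumulating E over each segment gives final E = 4.3052.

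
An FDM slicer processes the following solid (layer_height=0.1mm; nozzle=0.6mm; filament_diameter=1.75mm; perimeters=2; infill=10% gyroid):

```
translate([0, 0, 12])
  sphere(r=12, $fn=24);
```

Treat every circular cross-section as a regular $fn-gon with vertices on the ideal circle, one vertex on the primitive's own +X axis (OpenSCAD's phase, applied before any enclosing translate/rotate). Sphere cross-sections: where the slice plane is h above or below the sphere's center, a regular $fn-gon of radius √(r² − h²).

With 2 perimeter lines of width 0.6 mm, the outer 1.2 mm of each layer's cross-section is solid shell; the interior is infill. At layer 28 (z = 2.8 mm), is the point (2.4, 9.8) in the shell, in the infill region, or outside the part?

At z = 2.8 mm: the r=12 sphere slices to a regular 24-gon of circumradius 7.705 (√(r²−h²) with h=9.2 from center). Overall, the cross-section is a single solid region. The nearest boundary edge runs (3.85, 6.67)→(1.99, 7.44); distance from the point to it = 2.39 mm. The point is not inside any of the regions above, so it lies outside the cross-section (2.39 mm from the nearest boundary).

outside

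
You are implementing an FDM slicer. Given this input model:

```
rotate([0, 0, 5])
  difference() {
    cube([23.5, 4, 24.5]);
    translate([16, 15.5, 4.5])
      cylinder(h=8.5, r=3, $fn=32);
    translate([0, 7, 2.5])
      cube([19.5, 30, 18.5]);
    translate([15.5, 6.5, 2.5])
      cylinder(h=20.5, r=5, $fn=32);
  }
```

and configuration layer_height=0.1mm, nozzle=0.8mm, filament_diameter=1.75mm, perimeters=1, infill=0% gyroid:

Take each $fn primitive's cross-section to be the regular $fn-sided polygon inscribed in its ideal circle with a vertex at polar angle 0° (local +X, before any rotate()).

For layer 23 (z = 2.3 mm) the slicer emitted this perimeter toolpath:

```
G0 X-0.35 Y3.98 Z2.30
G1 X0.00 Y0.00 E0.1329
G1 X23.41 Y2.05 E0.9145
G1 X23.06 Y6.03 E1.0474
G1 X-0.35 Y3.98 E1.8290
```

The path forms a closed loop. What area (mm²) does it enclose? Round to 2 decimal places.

93.89 mm²

Apply the shoelace formula to the sequence of (X, Y) vertices; enclosed area = 93.89 mm².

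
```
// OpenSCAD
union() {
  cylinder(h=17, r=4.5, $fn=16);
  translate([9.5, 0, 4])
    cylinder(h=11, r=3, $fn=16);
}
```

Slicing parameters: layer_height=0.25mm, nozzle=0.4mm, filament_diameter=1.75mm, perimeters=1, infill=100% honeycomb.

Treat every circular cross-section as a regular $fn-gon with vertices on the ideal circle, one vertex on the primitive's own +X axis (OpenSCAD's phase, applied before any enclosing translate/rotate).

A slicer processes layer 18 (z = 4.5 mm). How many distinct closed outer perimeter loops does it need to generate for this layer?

At z = 4.5 mm: the r=4.5 cylinder contributes a regular 16-gon of circumradius 4.5; the r=3 cylinder at (9.5, 0) gives a regular 16-gon of circumradius 3 (constant along its height); Taking the union: the 2 present regions are separate (no shared area or edge), so areas and boundary lengths simply add and each stays a separate island — 2 connected regions. The result has 2 disconnected regions.

2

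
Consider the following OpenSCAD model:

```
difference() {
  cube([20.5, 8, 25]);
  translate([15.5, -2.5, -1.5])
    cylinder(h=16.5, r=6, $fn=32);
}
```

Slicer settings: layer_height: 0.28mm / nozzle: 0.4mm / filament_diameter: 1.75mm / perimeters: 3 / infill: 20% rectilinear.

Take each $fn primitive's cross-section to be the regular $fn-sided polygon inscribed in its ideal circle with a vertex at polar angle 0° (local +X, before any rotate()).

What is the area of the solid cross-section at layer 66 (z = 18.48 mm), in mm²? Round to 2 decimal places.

164.00 mm²

At z = 18.48 mm: the cube (footprint 20.5×8) is included at this height (area 164.00 mm²); the cylinder at (15.5, -2.5) is absent (z outside [-1.5, 15]); After the difference (first − rest): none of the subtracted shapes is present at this height, so the 20.5×8 cube is unchanged — area = 164.00 mm². Overall, the cross-section is a single solid region. Net area = 164.00 mm².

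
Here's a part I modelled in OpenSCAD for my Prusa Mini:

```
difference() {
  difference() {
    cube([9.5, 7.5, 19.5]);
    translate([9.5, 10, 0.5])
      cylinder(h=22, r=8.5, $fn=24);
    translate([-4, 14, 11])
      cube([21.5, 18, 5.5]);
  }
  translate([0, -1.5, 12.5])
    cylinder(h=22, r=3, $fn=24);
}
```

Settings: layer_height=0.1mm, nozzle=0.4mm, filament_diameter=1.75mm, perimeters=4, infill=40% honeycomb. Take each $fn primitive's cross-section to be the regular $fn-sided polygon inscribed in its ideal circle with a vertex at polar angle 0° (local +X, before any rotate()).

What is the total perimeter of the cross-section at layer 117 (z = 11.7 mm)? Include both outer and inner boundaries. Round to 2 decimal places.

30.68 mm

At z = 11.7 mm: the cube (footprint 9.5×7.5) is included at this height (perimeter 34.00 mm); the cylinder at (9.5, 10): section is a regular 24-gon, circumradius r=8.5 (perimeter = 2·24·8.500·sin(180°/24) = 53.25 mm); the cube at (-4, 14) (footprint 21.5×18) is included at this height (perimeter 79.00 mm); After the difference (first − rest): starting from the 9.5×7.5 cube, the r=8.5 cylinder at (9.5, 10) partially overlaps it — only the 35.27 mm² overlap (of its 224.40 mm²) is removed, clipping the outline; the 21.5×18 cube at (-4, 14) misses the remaining region (no effect) — boundary = 30.68 mm; the cylinder at (0, -1.5) does not reach this height (z outside [12.5, 34.5]); Subtracting the remaining from the first: none of the subtracted shapes is present at this height, so that combined region is unchanged — boundary = 30.68 mm. Overall, the cross-section is a single solid region. Total boundary length (outer) = 30.68 mm.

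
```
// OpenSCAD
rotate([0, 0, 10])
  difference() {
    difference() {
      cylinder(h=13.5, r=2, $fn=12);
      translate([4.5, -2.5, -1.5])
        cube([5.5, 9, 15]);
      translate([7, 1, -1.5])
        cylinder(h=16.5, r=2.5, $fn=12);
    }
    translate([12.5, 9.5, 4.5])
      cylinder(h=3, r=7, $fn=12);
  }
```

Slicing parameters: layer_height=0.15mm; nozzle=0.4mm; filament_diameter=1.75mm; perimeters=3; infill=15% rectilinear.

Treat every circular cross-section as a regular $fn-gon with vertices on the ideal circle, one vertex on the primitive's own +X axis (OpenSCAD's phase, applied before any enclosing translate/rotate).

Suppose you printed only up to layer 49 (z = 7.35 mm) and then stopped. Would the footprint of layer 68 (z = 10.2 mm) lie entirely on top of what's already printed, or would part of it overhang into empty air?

entirely on top

Compare the two slices. At z = 7.35: the r=2 cylinder gives a regular 12-gon of circumradius 2 (constant along its height) (area = (12/2)·2.000²·sin(360°/12) = 12.00 mm²); the cube at (4.5, -2.5) is present — its section is the full 5.5×9 rectangle (area 49.50 mm²); the r=2.5 cylinder at (7, 1) gives a regular 12-gon of circumradius 2.5 (constant along its height) (area = (12/2)·2.500²·sin(360°/12) = 18.75 mm²); Subtracting the remaining from the first: starting from the r=2 cylinder (12.00 mm²), the 5.5×9 cube at (4.5, -2.5) misses the remaining region (no effect); the r=2.5 cylinder at (7, 1) misses the remaining region (no effect) — area = 12.00 mm²; the cylinder at (12.5, 9.5): section is a regular 12-gon, circumradius r=7 (area = (12/2)·7.000²·sin(360°/12) = 147.00 mm²); Subtracting the remaining from the first: starting from the result so far (12.00 mm²), the r=7 cylinder at (12.5, 9.5) misses the remaining region (no effect) — area = 12.00 mm²; (whole slice rotated 10° about Z — lengths, areas and connectivity unchanged). At z = 10.2: the cylinder: section is a regular 12-gon, circumradius r=2 (area = (12/2)·2.000²·sin(360°/12) = 12.00 mm²); the cube at (4.5, -2.5) is present — its section is the full 5.5×9 rectangle (area 49.50 mm²); the r=2.5 cylinder at (7, 1) contributes a regular 12-gon of circumradius 2.5 (area = (12/2)·2.500²·sin(360°/12) = 18.75 mm²); After the difference (first − rest): starting from the r=2 cylinder (12.00 mm²), the 5.5×9 cube at (4.5, -2.5) misses the remaining region (no effect); the r=2.5 cylinder at (7, 1) misses the remaining region (no effect) — area = 12.00 mm²; the cylinder at (12.5, 9.5) does not reach this height (z outside [4.5, 7.5]); After the difference (first − rest): none of the subtracted shapes is present at this height, so that combined region is unchanged — area = 12.00 mm²; (whole slice rotated 10° about Z — lengths, areas and connectivity unchanged). Checking containment: the cross-section at z = 10.2 is a subset of the cross-section at z = 7.35.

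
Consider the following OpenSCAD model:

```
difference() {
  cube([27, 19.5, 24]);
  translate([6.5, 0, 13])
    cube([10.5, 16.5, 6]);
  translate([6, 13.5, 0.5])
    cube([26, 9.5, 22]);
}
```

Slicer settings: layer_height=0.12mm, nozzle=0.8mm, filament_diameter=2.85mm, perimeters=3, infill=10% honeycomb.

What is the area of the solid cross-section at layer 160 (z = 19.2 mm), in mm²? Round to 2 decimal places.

400.50 mm²

At z = 19.2 mm: the 27×19.5 cube contributes its full rectangle (area 526.50 mm²); the cube at (6.5, 0) does not reach this height (z outside [13, 19]); the 26×9.5 cube at (6, 13.5) contributes its full rectangle (area 247.00 mm²); Taking the first minus the rest: starting from the 27×19.5 cube (526.50 mm²), the 26×9.5 cube at (6, 13.5) partially overlaps it — only the 126.00 mm² overlap (of its 247.00 mm²) is removed, clipping the outline — area = 400.50 mm². Overall, the cross-section is a single solid region. Net area = 400.50 mm².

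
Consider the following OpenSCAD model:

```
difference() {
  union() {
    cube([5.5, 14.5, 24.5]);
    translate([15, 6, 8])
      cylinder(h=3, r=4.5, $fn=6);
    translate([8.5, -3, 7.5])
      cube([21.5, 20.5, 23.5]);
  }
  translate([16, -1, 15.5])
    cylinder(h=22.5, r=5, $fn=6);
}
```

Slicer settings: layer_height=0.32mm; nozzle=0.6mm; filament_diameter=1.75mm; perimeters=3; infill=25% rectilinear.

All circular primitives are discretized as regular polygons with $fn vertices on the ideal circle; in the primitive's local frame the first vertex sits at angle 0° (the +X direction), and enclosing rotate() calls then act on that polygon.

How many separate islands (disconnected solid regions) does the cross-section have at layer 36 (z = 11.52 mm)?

At z = 11.52 mm: the cube (footprint 5.5×14.5) is included at this height; the cylinder at (15, 6) is absent (z outside [8, 11]); the cube at (8.5, -3) is present — its section is the full 21.5×20.5 rectangle; Taking the union: the 2 present regions are separate (no shared area or edge), so areas and boundary lengths simply add and each stays a separate island — 2 connected regions; the cylinder at (16, -1) is not intersected at this z (z outside [15.5, 38]); Taking the first minus the rest: none of the subtracted shapes is present at this height, so the result so far is unchanged — 2 connected regions. Overall, the cross-section has 2 separate islands. Island count = 2.

2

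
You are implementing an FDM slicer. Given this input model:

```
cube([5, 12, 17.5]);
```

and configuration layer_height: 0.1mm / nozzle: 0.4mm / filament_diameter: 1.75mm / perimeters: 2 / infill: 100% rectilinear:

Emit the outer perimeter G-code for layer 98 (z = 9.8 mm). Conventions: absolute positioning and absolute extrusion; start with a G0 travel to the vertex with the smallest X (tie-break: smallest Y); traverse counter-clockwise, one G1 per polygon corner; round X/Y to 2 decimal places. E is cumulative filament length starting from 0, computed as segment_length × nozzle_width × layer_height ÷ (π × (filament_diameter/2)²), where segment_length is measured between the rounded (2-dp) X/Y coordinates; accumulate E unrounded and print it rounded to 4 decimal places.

At z = 9.8 mm: the cube is present — its section is the full 5×12 rectangle. The outline is a single polygon with 4 vertices. Extrusion per mm of travel: 0.4 × 0.1 / (π × 0.875²) = 0.016630. Accumulating E over each segment gives final E = 0.5654.

G0 X0.00 Y0.00 Z9.80
G1 X5.00 Y0.00 E0.0832
G1 X5.00 Y12.00 E0.2827
G1 X0.00 Y12.00 E0.3659
G1 X0.00 Y0.00 E0.5654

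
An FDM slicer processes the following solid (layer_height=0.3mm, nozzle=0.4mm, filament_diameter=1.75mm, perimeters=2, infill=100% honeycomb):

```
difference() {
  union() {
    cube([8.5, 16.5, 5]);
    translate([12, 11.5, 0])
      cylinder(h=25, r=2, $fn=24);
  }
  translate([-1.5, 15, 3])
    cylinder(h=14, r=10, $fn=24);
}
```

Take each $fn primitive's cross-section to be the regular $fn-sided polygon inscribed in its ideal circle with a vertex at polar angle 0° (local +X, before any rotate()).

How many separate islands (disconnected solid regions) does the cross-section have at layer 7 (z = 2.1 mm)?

2

At z = 2.1 mm: the cube (footprint 8.5×16.5) is included at this height; the cylinder at (12, 11.5): section is a regular 24-gon, circumradius r=2; Merging all regions: the 2 present regions are separate (no shared area or edge), so areas and boundary lengths simply add and each stays a separate island — 2 connected regions; the cylinder at (-1.5, 15) is not intersected at this z (z outside [3, 17]); Taking the first minus the rest: none of the subtracted shapes is present at this height, so that combined region is unchanged — 2 connected regions. Overall, the cross-section has 2 separate islands. Island count = 2.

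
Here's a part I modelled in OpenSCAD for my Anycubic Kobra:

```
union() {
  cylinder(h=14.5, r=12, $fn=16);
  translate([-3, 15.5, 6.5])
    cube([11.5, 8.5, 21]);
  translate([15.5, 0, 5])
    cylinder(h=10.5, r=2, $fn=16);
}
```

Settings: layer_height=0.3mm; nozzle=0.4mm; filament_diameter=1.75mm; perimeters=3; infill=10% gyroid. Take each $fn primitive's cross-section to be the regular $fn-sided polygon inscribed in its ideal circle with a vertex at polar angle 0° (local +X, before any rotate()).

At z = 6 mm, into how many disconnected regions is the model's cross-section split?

2

At z = 6 mm: the r=12 cylinder gives a regular 16-gon of circumradius 12 (constant along its height); the cube at (-3, 15.5) does not reach this height (z outside [6.5, 27.5]); the cylinder at (15.5, 0): section is a regular 16-gon, circumradius r=2; Combining (union): the 2 present regions are separate (no shared area or edge), so areas and boundary lengths simply add and each stays a separate island — 2 connected regions. The result has 2 disconnected regions.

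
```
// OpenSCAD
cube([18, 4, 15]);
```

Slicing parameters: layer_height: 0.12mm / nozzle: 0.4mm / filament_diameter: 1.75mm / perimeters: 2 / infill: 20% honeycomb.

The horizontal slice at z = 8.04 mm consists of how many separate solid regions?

At z = 8.04 mm: the cube (footprint 18×4) is included at this height. The result has 1 disconnected region.

1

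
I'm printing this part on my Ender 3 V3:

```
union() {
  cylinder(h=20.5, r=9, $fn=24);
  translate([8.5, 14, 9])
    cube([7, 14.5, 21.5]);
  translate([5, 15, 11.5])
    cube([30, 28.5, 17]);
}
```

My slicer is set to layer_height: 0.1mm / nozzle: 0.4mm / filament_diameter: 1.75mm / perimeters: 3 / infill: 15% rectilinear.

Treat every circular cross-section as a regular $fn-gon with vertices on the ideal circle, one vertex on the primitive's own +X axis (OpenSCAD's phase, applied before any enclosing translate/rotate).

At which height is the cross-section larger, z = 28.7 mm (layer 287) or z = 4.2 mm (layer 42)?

layer 42 (z = 4.2 mm)

Layer 287 (z = 28.7): the cylinder is not intersected at this z (z outside [0, 20.5]); the 7×14.5 cube at (8.5, 14) contributes its full rectangle (area 101.50 mm²); the cube at (5, 15) is absent (z outside [11.5, 28.5]); Merging all regions: only the 7×14.5 cube at (8.5, 14) is present, so the union is just that shape — area = 101.50 mm². So its area = 101.50 mm². Layer 42 (z = 4.2): the r=9 cylinder contributes a regular 24-gon of circumradius 9 (area = (24/2)·9.000²·sin(360°/24) = 251.57 mm²); the cube at (8.5, 14) is absent (z outside [9, 30.5]); the cube at (5, 15) is not intersected at this z (z outside [11.5, 28.5]); Taking the union: only the r=9 cylinder is present, so the union is just that shape — area = 251.57 mm². So its area = 251.57 mm². Layer 42 is larger (251.57 vs 101.50 mm²).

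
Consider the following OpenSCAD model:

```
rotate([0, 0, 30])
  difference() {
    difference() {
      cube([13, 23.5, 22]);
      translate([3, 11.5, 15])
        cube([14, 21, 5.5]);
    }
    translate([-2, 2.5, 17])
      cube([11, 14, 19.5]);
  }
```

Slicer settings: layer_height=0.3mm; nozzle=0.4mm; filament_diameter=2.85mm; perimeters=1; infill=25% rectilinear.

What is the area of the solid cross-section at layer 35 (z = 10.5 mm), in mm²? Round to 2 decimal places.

At z = 10.5 mm: the cube is present — its section is the full 13×23.5 rectangle (area 305.50 mm²); the cube at (3, 11.5) is absent (z outside [15, 20.5]); Taking the first minus the rest: none of the subtracted shapes is present at this height, so the 13×23.5 cube is unchanged — area = 305.50 mm²; the cube at (-2, 2.5) is not intersected at this z (z outside [17, 36.5]); Subtracting the remaining from the first: none of the subtracted shapes is present at this height, so that combined region is unchanged — area = 305.50 mm²; (whole slice rotated 30° about Z — lengths, areas and connectivity unchanged). Overall, the cross-section is a single solid region. Net area = 305.50 mm².

305.50 mm²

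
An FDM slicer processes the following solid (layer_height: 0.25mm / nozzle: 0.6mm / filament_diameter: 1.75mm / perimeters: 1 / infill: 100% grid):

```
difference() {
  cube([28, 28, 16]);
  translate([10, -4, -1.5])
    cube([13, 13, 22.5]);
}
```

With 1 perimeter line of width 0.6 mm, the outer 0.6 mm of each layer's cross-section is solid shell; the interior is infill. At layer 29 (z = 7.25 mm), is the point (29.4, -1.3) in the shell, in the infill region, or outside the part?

At z = 7.25 mm: the cube is present — its section is the full 28×28 rectangle; the cube at (10, -4) is present — its section is the full 13×13 rectangle; Taking the first minus the rest: starting from the 28×28 cube, the 13×13 cube at (10, -4) partially overlaps it — only the 117.00 mm² overlap (of its 169.00 mm²) is removed, clipping the outline — 1 connected region. Overall, the cross-section is a single solid region. The nearest boundary edge runs (28.00, 28.00)→(28.00, 0.00); distance from the point to it = 1.91 mm. The point is not inside any of the regions above, so it lies outside the cross-section (1.91 mm from the nearest boundary).

outside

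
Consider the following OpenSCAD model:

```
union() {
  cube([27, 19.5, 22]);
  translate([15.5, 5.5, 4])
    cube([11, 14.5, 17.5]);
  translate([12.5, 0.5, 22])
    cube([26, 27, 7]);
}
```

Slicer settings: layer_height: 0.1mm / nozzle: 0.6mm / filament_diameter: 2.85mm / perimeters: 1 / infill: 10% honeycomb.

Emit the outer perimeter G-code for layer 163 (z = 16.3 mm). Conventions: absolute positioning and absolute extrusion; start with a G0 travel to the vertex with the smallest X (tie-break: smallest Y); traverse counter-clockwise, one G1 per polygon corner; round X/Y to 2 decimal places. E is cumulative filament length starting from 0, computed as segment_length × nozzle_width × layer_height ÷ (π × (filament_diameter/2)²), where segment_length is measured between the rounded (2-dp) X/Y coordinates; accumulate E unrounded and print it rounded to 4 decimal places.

At z = 16.3 mm: the cube is present — its section is the full 27×19.5 rectangle; the cube at (15.5, 5.5) (footprint 11×14.5) is included at this height; the cube at (12.5, 0.5) is not intersected at this z (z outside [22, 29]); Taking the union: the regions partially overlap (shared area 154.00 mm²), so overlapping operands fuse into one piece — 1 connected region. The outline is a single polygon with 8 vertices. Extrusion per mm of travel: 0.6 × 0.1 / (π × 1.425²) = 0.009405. Accumulating E over each segment gives final E = 0.8841.

G0 X0.00 Y0.00 Z16.30
G1 X27.00 Y0.00 E0.2539
G1 X27.00 Y19.50 E0.4373
G1 X26.50 Y19.50 E0.4420
G1 X26.50 Y20.00 E0.4468
G1 X15.50 Y20.00 E0.5502
G1 X15.50 Y19.50 E0.5549
G1 X0.00 Y19.50 E0.7007
G1 X0.00 Y0.00 E0.8841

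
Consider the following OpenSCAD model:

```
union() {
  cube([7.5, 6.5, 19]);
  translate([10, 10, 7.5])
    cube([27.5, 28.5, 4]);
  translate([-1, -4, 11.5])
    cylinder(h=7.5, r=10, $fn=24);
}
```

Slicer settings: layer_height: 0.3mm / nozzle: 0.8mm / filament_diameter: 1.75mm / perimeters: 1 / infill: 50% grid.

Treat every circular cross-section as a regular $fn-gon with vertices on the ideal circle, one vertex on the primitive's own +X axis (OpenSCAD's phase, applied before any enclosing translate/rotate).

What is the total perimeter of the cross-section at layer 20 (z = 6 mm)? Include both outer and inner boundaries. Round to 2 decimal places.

At z = 6 mm: the 7.5×6.5 cube contributes its full rectangle (perimeter 28.00 mm); the cube at (10, 10) does not reach this height (z outside [7.5, 11.5]); the cylinder at (-1, -4) is not intersected at this z (z outside [11.5, 19]); Combining (union): only the 7.5×6.5 cube is present, so the union is just that shape — boundary = 28.00 mm. Overall, the cross-section is a single solid region. Total boundary length (outer) = 28.00 mm.

28.00 mm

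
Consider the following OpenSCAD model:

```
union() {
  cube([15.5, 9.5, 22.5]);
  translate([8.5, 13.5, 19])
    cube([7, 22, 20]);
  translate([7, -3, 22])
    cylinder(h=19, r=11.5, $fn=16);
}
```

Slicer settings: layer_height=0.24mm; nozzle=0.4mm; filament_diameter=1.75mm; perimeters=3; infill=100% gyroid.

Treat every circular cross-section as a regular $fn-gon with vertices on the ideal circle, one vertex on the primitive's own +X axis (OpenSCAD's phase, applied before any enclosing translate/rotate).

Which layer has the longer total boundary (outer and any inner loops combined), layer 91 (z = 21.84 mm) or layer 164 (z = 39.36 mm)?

Layer 91 (z = 21.84): the cube is present — its section is the full 15.5×9.5 rectangle (perimeter 50.00 mm); the 7×22 cube at (8.5, 13.5) contributes its full rectangle (perimeter 58.00 mm); the cylinder at (7, -3) does not reach this height (z outside [22, 41]); Merging all regions: the 2 present regions are separate (no shared area or edge), so areas and boundary lengths simply add and each stays a separate island — boundary = 108.00 mm. So its perimeter = 108.00 mm. Layer 164 (z = 39.36): the cube is not intersected at this z (z outside [0, 22.5]); the cube at (8.5, 13.5) does not reach this height (z outside [19, 39]); the cylinder at (7, -3): section is a regular 16-gon, circumradius r=11.5 (perimeter = 2·16·11.500·sin(180°/16) = 71.79 mm); Combining (union): only the r=11.5 cylinder at (7, -3) is present, so the union is just that shape — boundary = 71.79 mm. So its perimeter = 71.79 mm. Layer 91 is larger (108.00 vs 71.79 mm).

layer 91 (z = 21.84 mm)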